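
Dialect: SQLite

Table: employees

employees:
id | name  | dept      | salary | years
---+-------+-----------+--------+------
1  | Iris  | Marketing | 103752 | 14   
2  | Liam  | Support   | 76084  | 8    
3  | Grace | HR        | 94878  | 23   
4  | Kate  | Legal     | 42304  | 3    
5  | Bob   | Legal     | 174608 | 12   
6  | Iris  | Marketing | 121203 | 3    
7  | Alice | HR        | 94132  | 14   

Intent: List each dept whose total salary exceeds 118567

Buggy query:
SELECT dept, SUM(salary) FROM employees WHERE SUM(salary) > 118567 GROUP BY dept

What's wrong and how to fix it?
Bug: SUM(salary) is an aggregate, but WHERE filters rows before aggregation

Fix: Use HAVING (which filters groups after aggregation) instead of WHERE

Corrected query:
SELECT dept, SUM(salary) FROM employees GROUP BY dept HAVING SUM(salary) > 118567

Result:
dept      | SUM(salary)
----------+------------
HR        | 189010     
Legal     | 216912     
Marketing | 224955     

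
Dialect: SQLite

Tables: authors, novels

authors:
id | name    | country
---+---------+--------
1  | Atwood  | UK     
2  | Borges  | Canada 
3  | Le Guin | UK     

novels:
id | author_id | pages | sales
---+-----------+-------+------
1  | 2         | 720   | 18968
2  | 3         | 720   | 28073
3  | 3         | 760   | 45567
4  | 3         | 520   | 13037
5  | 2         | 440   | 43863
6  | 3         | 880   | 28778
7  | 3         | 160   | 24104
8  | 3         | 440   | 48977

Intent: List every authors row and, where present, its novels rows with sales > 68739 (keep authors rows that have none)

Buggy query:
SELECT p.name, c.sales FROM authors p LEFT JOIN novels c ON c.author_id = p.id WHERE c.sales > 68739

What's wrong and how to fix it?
Bug: A WHERE condition on the right-hand table after LEFT JOIN drops unmatched parents

Fix: Put 'c.sales > 68739' in the JOIN's ON clause instead of WHERE

Corrected query:
SELECT p.name, c.sales FROM authors p LEFT JOIN novels c ON c.author_id = p.id AND c.sales > 68739

Result:
name    | sales
--------+------
Atwood  | NULL 
Borges  | NULL 
Le Guin | NULL 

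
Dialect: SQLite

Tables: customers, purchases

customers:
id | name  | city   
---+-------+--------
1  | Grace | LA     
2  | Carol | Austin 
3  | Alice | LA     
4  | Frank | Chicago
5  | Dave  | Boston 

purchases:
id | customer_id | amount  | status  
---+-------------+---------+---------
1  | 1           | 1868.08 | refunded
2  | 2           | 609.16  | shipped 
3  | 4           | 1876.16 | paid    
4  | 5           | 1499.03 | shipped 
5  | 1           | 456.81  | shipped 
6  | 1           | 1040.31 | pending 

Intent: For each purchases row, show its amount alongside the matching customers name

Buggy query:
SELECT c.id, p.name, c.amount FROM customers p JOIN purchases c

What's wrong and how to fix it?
Bug: Missing join condition: each purchases row is matched to all customers rows instead of just its own

Fix: Specify the join condition linking the foreign key to the parent id

Corrected query:
SELECT c.id, p.name, c.amount FROM customers p JOIN purchases c ON c.customer_id = p.id

Result:
id | name  | amount 
---+-------+--------
1  | Grace | 1868.08
2  | Carol | 609.16 
3  | Frank | 1876.16
4  | Dave  | 1499.03
5  | Grace | 456.81 
6  | Grace | 1040.31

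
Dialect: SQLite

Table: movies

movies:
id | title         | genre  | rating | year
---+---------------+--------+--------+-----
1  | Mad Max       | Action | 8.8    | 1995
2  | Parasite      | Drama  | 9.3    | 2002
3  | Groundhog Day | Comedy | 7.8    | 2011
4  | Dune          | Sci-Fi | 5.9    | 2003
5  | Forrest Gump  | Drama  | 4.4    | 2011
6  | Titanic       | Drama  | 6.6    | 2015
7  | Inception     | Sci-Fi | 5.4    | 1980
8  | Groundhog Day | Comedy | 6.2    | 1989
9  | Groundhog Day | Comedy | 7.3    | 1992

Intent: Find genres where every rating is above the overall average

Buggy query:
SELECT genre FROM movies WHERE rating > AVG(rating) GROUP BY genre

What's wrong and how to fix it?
Bug: AVG() is an aggregate; it can't sit directly in WHERE

Fix: Compute the overall average in a scalar subquery and compare each group's MIN against it in HAVING

Corrected query:
SELECT genre FROM movies GROUP BY genre HAVING MIN(rating) > (SELECT AVG(rating) FROM movies)

Result:
genre 
------
Action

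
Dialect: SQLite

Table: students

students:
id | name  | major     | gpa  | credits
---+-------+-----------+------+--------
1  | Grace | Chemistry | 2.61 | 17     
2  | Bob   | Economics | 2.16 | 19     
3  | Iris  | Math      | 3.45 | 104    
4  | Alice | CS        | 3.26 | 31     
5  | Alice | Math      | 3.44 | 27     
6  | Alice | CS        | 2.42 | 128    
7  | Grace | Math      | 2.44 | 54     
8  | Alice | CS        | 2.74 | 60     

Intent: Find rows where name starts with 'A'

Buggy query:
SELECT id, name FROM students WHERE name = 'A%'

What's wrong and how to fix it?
Bug: '=' compares the literal string including the % character; pattern matching needs LIKE

Fix: Use LIKE for wildcard pattern matching

Corrected query:
SELECT id, name FROM students WHERE name LIKE 'A%'

Result:
id | name 
---+------
4  | Alice
5  | Alice
6  | Alice
8  | Alice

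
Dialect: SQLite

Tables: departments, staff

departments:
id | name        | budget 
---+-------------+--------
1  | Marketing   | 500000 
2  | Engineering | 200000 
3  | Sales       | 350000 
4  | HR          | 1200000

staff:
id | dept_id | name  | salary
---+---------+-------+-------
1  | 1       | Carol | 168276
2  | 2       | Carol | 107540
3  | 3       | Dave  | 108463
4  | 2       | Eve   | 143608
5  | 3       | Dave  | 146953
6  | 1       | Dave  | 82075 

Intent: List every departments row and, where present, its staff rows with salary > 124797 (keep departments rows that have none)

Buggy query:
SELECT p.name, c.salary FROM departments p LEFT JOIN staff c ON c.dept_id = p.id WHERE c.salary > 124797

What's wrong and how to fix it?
Bug: A WHERE condition on the right-hand table after LEFT JOIN drops unmatched parents

Fix: Put 'c.salary > 124797' in the JOIN's ON clause instead of WHERE

Corrected query:
SELECT p.name, c.salary FROM departments p LEFT JOIN staff c ON c.dept_id = p.id AND c.salary > 124797

Result:
name        | salary
------------+-------
Marketing   | 168276
Engineering | 143608
Sales       | 146953
HR          | NULL  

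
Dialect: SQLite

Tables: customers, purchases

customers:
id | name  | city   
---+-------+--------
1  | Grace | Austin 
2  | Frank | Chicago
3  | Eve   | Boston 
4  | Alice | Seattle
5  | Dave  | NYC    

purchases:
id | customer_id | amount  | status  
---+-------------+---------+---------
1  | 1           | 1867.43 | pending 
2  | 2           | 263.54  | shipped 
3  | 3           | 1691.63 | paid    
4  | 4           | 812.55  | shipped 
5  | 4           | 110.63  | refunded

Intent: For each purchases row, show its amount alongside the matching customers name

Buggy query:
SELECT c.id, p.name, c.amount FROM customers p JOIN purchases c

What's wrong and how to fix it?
Bug: JOIN with no ON clause produces a cartesian product; every purchases row pairs with every customers row

Fix: Specify the join condition linking the foreign key to the parent id

Corrected query:
SELECT c.id, p.name, c.amount FROM customers p JOIN purchases c ON c.customer_id = p.id

Result:
id | name  | amount 
---+-------+--------
1  | Grace | 1867.43
2  | Frank | 263.54 
3  | Eve   | 1691.63
4  | Alice | 812.55 
5  | Alice | 110.63 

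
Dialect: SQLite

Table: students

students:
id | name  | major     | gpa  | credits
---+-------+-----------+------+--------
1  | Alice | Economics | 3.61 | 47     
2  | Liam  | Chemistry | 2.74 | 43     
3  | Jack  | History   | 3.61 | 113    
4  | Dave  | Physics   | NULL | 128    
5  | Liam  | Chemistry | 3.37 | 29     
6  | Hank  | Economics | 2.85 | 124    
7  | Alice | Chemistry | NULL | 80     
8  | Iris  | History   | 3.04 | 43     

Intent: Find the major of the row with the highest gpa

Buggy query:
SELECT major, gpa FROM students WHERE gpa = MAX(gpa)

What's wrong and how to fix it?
Bug: MAX(gpa) is an aggregate and cannot be used directly in WHERE

Fix: Use a subquery: WHERE gpa = (SELECT MAX(gpa) FROM students)

Corrected query:
SELECT major, gpa FROM students WHERE gpa = (SELECT MAX(gpa) FROM students)

Result:
major     | gpa 
----------+-----
Economics | 3.61
History   | 3.61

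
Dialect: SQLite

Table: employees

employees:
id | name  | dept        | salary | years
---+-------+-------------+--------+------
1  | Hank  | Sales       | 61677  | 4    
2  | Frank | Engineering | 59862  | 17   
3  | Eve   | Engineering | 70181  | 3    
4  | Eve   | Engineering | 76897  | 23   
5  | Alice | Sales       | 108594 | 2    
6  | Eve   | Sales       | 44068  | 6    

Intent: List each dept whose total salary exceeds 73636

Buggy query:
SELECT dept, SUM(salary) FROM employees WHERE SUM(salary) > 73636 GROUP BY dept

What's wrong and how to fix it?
Bug: Aggregate functions cannot appear in a WHERE clause

Fix: Move the aggregate condition to a HAVING clause

Corrected query:
SELECT dept, SUM(salary) FROM employees GROUP BY dept HAVING SUM(salary) > 73636

Result:
dept        | SUM(salary)
------------+------------
Engineering | 206940     
Sales       | 214339     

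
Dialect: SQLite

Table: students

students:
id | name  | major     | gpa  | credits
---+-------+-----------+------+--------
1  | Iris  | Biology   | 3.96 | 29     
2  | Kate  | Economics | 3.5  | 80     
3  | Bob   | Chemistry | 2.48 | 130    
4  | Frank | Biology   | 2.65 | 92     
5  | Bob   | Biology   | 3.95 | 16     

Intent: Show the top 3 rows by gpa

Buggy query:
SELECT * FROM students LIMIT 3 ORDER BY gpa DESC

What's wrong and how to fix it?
Bug: LIMIT must come after ORDER BY

Fix: Sort with ORDER BY, then apply LIMIT

Corrected query:
SELECT * FROM students ORDER BY gpa DESC LIMIT 3

Result:
id | name | major     | gpa  | credits
---+------+-----------+------+--------
1  | Iris | Biology   | 3.96 | 29     
5  | Bob  | Biology   | 3.95 | 16     
2  | Kate | Economics | 3.5  | 80     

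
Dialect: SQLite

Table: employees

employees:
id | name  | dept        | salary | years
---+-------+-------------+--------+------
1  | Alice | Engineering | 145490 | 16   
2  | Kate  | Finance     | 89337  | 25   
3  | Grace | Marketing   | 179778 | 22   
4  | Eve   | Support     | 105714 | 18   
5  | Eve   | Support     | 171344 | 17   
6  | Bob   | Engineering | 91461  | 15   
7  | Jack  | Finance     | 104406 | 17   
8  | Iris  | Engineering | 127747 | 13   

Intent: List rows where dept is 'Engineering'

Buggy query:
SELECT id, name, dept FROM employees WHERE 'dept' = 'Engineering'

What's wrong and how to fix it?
Bug: Single quotes denote string literals in SQL; the column name is being compared as a constant string

Fix: Reference the column as dept without single quotes

Corrected query:
SELECT id, name, dept FROM employees WHERE dept = 'Engineering'

Result:
id | name  | dept       
---+-------+------------
1  | Alice | Engineering
6  | Bob   | Engineering
8  | Iris  | Engineering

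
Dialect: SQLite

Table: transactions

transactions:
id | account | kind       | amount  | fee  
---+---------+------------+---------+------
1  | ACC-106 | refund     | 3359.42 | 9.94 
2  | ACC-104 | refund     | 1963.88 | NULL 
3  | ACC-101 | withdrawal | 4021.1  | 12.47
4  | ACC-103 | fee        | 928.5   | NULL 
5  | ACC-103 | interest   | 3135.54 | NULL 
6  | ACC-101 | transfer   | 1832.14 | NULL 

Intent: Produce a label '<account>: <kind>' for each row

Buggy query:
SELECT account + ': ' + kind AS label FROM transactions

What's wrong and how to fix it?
Bug: SQLite uses || for string concatenation; + coerces text to numbers (yielding 0)

Fix: Replace + with || to concatenate text

Corrected query:
SELECT account || ': ' || kind AS label FROM transactions

Result:
label              
-------------------
ACC-106: refund    
ACC-104: refund    
ACC-101: withdrawal
ACC-103: fee       
ACC-103: interest  
ACC-101: transfer  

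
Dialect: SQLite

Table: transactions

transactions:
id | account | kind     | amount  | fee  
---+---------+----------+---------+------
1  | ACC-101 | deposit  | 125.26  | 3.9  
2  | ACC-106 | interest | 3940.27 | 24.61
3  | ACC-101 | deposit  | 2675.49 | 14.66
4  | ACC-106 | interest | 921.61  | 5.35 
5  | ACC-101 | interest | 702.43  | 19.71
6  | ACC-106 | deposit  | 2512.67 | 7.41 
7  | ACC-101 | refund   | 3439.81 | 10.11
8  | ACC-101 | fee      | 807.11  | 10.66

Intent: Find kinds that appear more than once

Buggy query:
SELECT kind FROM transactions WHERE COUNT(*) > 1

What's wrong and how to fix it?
Bug: WHERE can't reference COUNT(*); aggregates are computed after WHERE

Fix: GROUP BY kind, then filter groups with HAVING COUNT(*) > 1

Corrected query:
SELECT kind FROM transactions GROUP BY kind HAVING COUNT(*) > 1

Result:
kind    
--------
deposit 
interest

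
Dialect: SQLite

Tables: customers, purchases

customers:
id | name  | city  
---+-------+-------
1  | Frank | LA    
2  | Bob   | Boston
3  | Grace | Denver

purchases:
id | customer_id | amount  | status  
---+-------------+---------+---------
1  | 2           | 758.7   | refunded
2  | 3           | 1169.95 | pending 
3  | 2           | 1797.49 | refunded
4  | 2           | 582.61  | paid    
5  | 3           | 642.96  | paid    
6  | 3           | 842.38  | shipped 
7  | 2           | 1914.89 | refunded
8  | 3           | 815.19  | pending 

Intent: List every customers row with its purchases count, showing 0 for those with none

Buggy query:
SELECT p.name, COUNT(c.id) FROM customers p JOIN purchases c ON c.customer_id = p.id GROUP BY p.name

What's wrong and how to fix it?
Bug: INNER JOIN drops customers rows that have no matching purchases rows

Fix: Switch to LEFT JOIN to retain unmatched parent rows

Corrected query:
SELECT p.name, COUNT(c.id) FROM customers p LEFT JOIN purchases c ON c.customer_id = p.id GROUP BY p.name

Result:
name  | COUNT(c.id)
------+------------
Bob   | 4          
Frank | 0          
Grace | 4          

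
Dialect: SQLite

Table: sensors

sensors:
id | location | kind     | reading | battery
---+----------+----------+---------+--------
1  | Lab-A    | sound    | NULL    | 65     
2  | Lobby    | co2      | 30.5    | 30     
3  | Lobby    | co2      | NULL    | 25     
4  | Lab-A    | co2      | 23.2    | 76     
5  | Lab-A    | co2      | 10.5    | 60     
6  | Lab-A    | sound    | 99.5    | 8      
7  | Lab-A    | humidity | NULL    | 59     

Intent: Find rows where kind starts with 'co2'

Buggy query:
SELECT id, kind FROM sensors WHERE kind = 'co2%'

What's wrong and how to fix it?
Bug: Wildcards only work with LIKE; '=' treats '%' as a literal character

Fix: Replace '=' with LIKE so 'co2%' is treated as a pattern

Corrected query:
SELECT id, kind FROM sensors WHERE kind LIKE 'co2%'

Result:
id | kind
---+-----
2  | co2 
3  | co2 
4  | co2 
5  | co2 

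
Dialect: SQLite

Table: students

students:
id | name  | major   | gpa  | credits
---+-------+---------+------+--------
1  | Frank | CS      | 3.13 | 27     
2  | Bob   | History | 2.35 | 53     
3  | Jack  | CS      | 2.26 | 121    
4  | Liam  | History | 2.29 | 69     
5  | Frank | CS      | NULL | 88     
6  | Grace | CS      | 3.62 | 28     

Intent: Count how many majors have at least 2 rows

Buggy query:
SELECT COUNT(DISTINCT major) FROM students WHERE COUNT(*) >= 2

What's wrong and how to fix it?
Bug: WHERE filters individual rows, not groups, so a group-level COUNT is invalid there

Fix: Group first with HAVING COUNT(*) >= 2, then COUNT the resulting groups

Corrected query:
SELECT COUNT(*) FROM (SELECT major FROM students GROUP BY major HAVING COUNT(*) >= 2)

Result:
COUNT(*)
--------
2       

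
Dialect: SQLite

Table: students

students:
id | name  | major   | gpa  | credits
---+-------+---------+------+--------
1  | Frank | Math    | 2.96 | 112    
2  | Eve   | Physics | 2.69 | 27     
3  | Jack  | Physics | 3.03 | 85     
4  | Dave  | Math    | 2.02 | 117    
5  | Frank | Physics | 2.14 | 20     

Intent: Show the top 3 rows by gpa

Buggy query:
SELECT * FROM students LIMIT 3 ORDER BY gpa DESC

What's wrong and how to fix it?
Bug: ORDER BY cannot follow LIMIT; LIMIT is the final clause

Fix: Sort with ORDER BY, then apply LIMIT

Corrected query:
SELECT * FROM students ORDER BY gpa DESC LIMIT 3

Result:
id | name  | major   | gpa  | credits
---+-------+---------+------+--------
3  | Jack  | Physics | 3.03 | 85     
1  | Frank | Math    | 2.96 | 112    
2  | Eve   | Physics | 2.69 | 27     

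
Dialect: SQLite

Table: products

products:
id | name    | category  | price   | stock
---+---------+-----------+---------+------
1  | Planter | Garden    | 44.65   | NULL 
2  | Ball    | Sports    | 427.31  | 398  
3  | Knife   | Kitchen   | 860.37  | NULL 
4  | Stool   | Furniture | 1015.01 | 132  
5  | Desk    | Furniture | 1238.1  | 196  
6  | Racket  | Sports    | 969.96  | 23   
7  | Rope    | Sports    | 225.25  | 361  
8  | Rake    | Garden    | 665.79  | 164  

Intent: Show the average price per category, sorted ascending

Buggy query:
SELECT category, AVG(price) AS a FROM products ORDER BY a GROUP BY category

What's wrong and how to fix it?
Bug: ORDER BY appears before GROUP BY; SQL clause order requires GROUP BY first

Fix: Reorder: SELECT … FROM … GROUP BY … ORDER BY …

Corrected query:
SELECT category, AVG(price) AS a FROM products GROUP BY category ORDER BY a

Result:
category  | a       
----------+---------
Garden    | 355.22  
Sports    | 540.84  
Kitchen   | 860.37  
Furniture | 1126.555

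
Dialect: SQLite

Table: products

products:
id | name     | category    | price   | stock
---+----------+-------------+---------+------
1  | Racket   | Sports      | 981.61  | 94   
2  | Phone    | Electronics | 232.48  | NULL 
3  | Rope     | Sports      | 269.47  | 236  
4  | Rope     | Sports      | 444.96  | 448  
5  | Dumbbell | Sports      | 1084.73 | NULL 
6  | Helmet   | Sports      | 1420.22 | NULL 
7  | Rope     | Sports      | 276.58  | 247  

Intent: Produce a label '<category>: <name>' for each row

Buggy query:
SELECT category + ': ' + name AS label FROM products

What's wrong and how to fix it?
Bug: SQLite uses || for string concatenation; + coerces text to numbers (yielding 0)

Fix: Replace + with || to concatenate text

Corrected query:
SELECT category || ': ' || name AS label FROM products

Result:
label             
------------------
Sports: Racket    
Electronics: Phone
Sports: Rope      
Sports: Rope      
Sports: Dumbbell  
Sports: Helmet    
Sports: Rope      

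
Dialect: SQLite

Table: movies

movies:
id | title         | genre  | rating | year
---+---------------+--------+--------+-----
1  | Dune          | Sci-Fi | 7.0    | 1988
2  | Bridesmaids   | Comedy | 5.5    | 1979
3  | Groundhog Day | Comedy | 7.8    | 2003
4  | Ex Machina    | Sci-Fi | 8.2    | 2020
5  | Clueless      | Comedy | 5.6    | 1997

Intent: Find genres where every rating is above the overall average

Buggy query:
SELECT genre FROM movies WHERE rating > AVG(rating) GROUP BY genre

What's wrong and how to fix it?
Bug: WHERE evaluates per row before aggregation, so AVG() is unavailable

Fix: Compute the overall average in a scalar subquery and compare each group's MIN against it in HAVING

Corrected query:
SELECT genre FROM movies GROUP BY genre HAVING MIN(rating) > (SELECT AVG(rating) FROM movies)

Result:
genre 
------
Sci-Fi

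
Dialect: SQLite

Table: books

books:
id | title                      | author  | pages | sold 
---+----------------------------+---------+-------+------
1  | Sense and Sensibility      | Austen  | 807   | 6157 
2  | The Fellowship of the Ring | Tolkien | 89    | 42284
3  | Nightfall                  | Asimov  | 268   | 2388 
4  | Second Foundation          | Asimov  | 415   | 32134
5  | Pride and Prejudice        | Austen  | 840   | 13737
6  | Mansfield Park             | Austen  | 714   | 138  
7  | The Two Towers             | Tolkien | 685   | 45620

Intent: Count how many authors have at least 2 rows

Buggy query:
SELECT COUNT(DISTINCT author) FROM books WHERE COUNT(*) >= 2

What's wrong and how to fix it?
Bug: COUNT(*) cannot appear in WHERE; the per-group count doesn't exist yet

Fix: Use a subquery that GROUPs and filters with HAVING, then count its rows

Corrected query:
SELECT COUNT(*) FROM (SELECT author FROM books GROUP BY author HAVING COUNT(*) >= 2)

Result:
COUNT(*)
--------
3       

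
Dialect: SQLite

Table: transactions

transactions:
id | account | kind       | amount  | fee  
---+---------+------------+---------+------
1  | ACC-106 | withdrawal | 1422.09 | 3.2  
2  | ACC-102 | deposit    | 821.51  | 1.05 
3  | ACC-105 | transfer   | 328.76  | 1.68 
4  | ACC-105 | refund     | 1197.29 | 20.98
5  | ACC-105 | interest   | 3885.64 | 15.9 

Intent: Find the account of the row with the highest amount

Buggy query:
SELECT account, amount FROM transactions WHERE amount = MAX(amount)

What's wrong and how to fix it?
Bug: WHERE is evaluated per row; an aggregate over the whole table isn't defined there

Fix: Wrap MAX in a scalar subquery so WHERE compares against a single value

Corrected query:
SELECT account, amount FROM transactions WHERE amount = (SELECT MAX(amount) FROM transactions)

Result:
account | amount 
--------+--------
ACC-105 | 3885.64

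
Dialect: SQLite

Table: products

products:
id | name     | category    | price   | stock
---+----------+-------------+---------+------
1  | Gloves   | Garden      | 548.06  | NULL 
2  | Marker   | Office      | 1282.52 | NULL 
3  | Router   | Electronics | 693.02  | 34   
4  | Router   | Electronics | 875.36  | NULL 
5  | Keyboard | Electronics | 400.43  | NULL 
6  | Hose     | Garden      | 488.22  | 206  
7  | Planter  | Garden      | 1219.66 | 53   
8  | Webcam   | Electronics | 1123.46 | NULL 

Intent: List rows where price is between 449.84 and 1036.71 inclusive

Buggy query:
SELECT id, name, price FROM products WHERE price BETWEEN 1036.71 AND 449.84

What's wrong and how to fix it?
Bug: BETWEEN expects the lower bound first; with 1036.71 AND 449.84 the range is empty

Fix: Swap the bounds so the smaller value comes first

Corrected query:
SELECT id, name, price FROM products WHERE price BETWEEN 449.84 AND 1036.71

Result:
id | name   | price 
---+--------+-------
1  | Gloves | 548.06
3  | Router | 693.02
4  | Router | 875.36
6  | Hose   | 488.22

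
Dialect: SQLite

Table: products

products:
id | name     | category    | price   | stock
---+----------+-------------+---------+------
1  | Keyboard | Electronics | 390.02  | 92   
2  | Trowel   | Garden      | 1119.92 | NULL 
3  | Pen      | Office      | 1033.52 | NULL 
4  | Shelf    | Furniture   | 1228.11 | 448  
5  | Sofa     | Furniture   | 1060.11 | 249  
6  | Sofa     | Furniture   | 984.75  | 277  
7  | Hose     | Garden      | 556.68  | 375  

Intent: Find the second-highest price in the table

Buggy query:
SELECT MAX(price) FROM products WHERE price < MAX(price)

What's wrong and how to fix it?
Bug: The inner MAX is an aggregate inside WHERE, which is not allowed

Fix: Compute the overall MAX in a subquery, then take MAX of rows below it

Corrected query:
SELECT MAX(price) FROM products WHERE price < (SELECT MAX(price) FROM products)

Result:
MAX(price)
----------
1119.92   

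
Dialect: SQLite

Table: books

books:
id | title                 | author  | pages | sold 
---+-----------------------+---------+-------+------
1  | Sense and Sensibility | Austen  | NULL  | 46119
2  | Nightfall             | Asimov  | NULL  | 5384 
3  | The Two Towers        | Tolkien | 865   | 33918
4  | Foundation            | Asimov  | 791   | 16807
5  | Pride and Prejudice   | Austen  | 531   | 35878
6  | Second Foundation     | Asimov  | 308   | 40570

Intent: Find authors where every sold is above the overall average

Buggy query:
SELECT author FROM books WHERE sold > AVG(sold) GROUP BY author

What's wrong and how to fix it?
Bug: WHERE evaluates per row before aggregation, so AVG() is unavailable

Fix: Compute the overall average in a scalar subquery and compare each group's MIN against it in HAVING

Corrected query:
SELECT author FROM books GROUP BY author HAVING MIN(sold) > (SELECT AVG(sold) FROM books)

Result:
author 
-------
Austen 
Tolkien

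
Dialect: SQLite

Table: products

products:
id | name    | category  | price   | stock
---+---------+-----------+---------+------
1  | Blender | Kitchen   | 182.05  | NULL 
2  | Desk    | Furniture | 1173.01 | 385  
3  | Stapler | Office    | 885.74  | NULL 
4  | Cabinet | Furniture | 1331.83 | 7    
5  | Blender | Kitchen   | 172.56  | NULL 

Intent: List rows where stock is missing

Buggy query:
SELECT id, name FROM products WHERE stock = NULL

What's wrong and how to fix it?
Bug: '= NULL' is always unknown in SQL three-valued logic, so no rows match

Fix: Use IS NULL to test for NULL

Corrected query:
SELECT id, name FROM products WHERE stock IS NULL

Result:
id | name   
---+--------
1  | Blender
3  | Stapler
5  | Blender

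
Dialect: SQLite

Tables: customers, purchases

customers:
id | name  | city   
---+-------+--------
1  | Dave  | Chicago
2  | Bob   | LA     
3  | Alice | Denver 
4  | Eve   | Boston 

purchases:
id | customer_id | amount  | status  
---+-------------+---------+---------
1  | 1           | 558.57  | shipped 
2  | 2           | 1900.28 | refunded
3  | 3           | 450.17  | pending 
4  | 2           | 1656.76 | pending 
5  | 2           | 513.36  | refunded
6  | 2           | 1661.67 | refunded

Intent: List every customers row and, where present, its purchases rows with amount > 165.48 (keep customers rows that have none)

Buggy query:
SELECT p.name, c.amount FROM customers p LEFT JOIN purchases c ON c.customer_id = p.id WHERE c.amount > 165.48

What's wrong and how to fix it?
Bug: Filtering c.amount in WHERE discards the NULL rows produced by LEFT JOIN, turning it into an inner join

Fix: Move the right-table condition into the ON clause so unmatched parents are kept

Corrected query:
SELECT p.name, c.amount FROM customers p LEFT JOIN purchases c ON c.customer_id = p.id AND c.amount > 165.48

Result:
name  | amount 
------+--------
Dave  | 558.57 
Bob   | 513.36 
Bob   | 1656.76
Bob   | 1661.67
Bob   | 1900.28
Alice | 450.17 
Eve   | NULL   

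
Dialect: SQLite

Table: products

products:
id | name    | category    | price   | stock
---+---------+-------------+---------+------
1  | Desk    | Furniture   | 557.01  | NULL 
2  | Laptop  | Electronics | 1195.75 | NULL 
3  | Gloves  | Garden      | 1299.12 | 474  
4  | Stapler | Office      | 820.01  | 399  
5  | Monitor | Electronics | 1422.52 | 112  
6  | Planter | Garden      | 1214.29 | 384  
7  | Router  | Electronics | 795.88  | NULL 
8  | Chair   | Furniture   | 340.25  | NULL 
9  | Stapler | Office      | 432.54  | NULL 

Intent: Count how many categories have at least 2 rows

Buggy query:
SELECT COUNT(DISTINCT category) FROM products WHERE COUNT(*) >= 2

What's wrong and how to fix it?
Bug: WHERE filters individual rows, not groups, so a group-level COUNT is invalid there

Fix: Use a subquery that GROUPs and filters with HAVING, then count its rows

Corrected query:
SELECT COUNT(*) FROM (SELECT category FROM products GROUP BY category HAVING COUNT(*) >= 2)

Result:
COUNT(*)
--------
4       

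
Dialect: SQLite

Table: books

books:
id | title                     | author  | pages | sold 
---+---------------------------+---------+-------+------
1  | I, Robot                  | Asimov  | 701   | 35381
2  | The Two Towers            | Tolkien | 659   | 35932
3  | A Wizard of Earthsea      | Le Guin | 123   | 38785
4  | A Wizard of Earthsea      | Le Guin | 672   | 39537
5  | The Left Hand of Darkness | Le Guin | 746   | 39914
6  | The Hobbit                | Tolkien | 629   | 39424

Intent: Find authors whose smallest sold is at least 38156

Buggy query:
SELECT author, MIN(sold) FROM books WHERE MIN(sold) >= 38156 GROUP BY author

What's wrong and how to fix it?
Bug: Aggregates like MIN are computed per group after WHERE runs

Fix: Use HAVING for the per-group MIN condition

Corrected query:
SELECT author, MIN(sold) FROM books GROUP BY author HAVING MIN(sold) >= 38156

Result:
author  | MIN(sold)
--------+----------
Le Guin | 38785    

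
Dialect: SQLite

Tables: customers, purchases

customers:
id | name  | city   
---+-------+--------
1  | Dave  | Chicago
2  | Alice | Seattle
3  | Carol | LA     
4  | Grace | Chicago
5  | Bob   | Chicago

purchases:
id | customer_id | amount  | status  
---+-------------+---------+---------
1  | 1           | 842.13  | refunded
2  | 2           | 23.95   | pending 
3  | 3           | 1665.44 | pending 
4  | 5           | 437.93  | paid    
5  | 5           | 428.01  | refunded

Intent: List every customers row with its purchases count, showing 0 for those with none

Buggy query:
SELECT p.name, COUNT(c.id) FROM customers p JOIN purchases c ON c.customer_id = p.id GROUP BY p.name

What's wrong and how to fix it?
Bug: INNER JOIN drops customers rows that have no matching purchases rows

Fix: Use LEFT JOIN so parents without children still appear (COUNT(c.id) gives 0)

Corrected query:
SELECT p.name, COUNT(c.id) FROM customers p LEFT JOIN purchases c ON c.customer_id = p.id GROUP BY p.name

Result:
name  | COUNT(c.id)
------+------------
Alice | 1          
Bob   | 2          
Carol | 1          
Dave  | 1          
Grace | 0          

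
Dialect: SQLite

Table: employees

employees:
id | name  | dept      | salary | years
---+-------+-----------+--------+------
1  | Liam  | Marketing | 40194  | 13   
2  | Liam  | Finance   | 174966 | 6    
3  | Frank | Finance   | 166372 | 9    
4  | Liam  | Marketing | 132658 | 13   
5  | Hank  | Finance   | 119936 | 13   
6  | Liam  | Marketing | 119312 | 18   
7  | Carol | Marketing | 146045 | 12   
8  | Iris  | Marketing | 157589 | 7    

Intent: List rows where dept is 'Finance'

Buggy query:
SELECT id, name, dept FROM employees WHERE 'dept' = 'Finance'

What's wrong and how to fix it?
Bug: 'dept' in single quotes is a string literal, not the column; the comparison is literal-vs-literal and never true

Fix: Remove the quotes around the column name (or use double quotes for an identifier)

Corrected query:
SELECT id, name, dept FROM employees WHERE dept = 'Finance'

Result:
id | name  | dept   
---+-------+--------
2  | Liam  | Finance
3  | Frank | Finance
5  | Hank  | Finance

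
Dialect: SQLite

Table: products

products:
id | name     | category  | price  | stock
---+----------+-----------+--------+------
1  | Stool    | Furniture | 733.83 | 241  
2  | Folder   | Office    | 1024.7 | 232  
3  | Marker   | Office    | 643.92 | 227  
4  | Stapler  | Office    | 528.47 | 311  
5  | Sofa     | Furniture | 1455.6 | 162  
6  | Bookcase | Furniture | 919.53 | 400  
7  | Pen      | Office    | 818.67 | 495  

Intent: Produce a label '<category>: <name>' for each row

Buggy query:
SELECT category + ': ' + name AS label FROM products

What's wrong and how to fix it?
Bug: SQLite uses || for string concatenation; + coerces text to numbers (yielding 0)

Fix: Use the || operator for string concatenation

Corrected query:
SELECT category || ': ' || name AS label FROM products

Result:
label              
-------------------
Furniture: Stool   
Office: Folder     
Office: Marker     
Office: Stapler    
Furniture: Sofa    
Furniture: Bookcase
Office: Pen        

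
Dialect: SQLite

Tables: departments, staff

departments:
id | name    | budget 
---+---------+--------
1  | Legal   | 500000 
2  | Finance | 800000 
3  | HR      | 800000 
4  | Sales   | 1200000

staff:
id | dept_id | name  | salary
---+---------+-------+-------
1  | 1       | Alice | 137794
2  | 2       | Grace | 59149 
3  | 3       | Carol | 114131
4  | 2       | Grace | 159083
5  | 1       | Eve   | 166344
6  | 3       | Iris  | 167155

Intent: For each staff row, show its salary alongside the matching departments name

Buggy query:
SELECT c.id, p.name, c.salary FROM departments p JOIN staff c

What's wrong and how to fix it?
Bug: JOIN with no ON clause produces a cartesian product; every staff row pairs with every departments row

Fix: Specify the join condition linking the foreign key to the parent id

Corrected query:
SELECT c.id, p.name, c.salary FROM departments p JOIN staff c ON c.dept_id = p.id

Result:
id | name    | salary
---+---------+-------
1  | Legal   | 137794
2  | Finance | 59149 
3  | HR      | 114131
4  | Finance | 159083
5  | Legal   | 166344
6  | HR      | 167155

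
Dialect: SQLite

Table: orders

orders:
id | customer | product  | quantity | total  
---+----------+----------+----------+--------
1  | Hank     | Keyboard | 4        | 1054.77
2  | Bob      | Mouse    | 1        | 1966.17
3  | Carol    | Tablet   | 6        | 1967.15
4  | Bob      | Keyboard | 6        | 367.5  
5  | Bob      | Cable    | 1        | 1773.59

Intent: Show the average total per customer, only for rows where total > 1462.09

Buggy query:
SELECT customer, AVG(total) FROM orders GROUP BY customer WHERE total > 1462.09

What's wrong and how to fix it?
Bug: WHERE cannot follow GROUP BY

Fix: Move the WHERE clause before GROUP BY

Corrected query:
SELECT customer, AVG(total) FROM orders WHERE total > 1462.09 GROUP BY customer

Result:
customer | AVG(total)
---------+-----------
Bob      | 1869.88   
Carol    | 1967.15   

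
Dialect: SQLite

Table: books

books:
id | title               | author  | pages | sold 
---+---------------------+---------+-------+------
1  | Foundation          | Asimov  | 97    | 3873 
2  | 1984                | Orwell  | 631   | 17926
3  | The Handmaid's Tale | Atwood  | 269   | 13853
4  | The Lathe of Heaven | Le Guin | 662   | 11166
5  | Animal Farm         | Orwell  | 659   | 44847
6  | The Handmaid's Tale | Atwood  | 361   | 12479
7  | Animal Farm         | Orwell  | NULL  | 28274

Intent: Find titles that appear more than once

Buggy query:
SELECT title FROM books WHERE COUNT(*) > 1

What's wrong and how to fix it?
Bug: WHERE can't reference COUNT(*); aggregates are computed after WHERE

Fix: GROUP BY title, then filter groups with HAVING COUNT(*) > 1

Corrected query:
SELECT title FROM books GROUP BY title HAVING COUNT(*) > 1

Result:
title              
-------------------
Animal Farm        
The Handmaid's Tale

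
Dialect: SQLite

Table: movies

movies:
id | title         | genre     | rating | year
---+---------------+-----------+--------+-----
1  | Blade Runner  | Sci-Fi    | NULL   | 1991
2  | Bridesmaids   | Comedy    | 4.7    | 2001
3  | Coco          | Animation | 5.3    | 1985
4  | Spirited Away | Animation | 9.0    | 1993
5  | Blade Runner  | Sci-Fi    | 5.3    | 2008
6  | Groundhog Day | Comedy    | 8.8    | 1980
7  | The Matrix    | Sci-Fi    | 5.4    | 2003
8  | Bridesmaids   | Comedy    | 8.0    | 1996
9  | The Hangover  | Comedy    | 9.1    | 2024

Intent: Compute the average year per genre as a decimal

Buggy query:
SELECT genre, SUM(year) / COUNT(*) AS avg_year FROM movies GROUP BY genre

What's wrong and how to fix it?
Bug: SUM(year) and COUNT(*) are both integers; the division truncates the fractional part

Fix: Multiply by 1.0 (or CAST to REAL) to force floating-point division

Corrected query:
SELECT genre, SUM(year) * 1.0 / COUNT(*) AS avg_year FROM movies GROUP BY genre

Result:
genre     | avg_year   
----------+------------
Animation | 1989       
Comedy    | 2000.25    
Sci-Fi    | 2000.666667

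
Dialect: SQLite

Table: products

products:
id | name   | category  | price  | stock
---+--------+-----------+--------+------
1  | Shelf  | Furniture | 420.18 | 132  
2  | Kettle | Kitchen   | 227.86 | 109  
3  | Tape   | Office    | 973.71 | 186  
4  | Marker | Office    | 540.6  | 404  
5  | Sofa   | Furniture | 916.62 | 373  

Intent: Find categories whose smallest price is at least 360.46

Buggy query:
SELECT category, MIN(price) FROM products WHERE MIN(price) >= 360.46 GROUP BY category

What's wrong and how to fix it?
Bug: MIN() in WHERE is a misuse of aggregate

Fix: Use HAVING for the per-group MIN condition

Corrected query:
SELECT category, MIN(price) FROM products GROUP BY category HAVING MIN(price) >= 360.46

Result:
category  | MIN(price)
----------+-----------
Furniture | 420.18    
Office    | 540.6     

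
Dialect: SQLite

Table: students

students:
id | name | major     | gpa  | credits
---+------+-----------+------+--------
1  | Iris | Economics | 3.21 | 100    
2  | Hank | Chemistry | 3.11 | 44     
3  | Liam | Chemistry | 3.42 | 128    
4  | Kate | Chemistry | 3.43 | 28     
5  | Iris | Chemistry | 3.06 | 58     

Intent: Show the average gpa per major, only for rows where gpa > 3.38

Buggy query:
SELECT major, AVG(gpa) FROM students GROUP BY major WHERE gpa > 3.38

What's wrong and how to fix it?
Bug: Row-level WHERE must come before GROUP BY in the clause order

Fix: Place WHERE between FROM and GROUP BY

Corrected query:
SELECT major, AVG(gpa) FROM students WHERE gpa > 3.38 GROUP BY major

Result:
major     | AVG(gpa)
----------+---------
Chemistry | 3.425   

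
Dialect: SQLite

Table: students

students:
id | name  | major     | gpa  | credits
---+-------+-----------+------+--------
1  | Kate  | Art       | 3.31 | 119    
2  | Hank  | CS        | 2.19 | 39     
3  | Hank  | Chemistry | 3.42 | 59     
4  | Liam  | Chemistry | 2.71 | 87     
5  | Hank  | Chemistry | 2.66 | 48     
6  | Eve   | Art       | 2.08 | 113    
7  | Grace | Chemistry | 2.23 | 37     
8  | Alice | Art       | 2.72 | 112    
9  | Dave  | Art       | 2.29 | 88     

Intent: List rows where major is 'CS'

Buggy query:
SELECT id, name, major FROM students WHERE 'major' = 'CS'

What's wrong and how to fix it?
Bug: Single quotes denote string literals in SQL; the column name is being compared as a constant string

Fix: Remove the quotes around the column name (or use double quotes for an identifier)

Corrected query:
SELECT id, name, major FROM students WHERE major = 'CS'

Result:
id | name | major
---+------+------
2  | Hank | CS   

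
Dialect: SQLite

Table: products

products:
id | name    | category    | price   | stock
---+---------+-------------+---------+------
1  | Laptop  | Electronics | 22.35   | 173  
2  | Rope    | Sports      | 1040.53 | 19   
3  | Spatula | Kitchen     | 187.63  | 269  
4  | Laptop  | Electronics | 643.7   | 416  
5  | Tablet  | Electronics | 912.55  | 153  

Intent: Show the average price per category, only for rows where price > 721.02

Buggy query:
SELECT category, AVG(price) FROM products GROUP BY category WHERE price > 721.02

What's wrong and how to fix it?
Bug: Row-level WHERE must come before GROUP BY in the clause order

Fix: Place WHERE between FROM and GROUP BY

Corrected query:
SELECT category, AVG(price) FROM products WHERE price > 721.02 GROUP BY category

Result:
category    | AVG(price)
------------+-----------
Electronics | 912.55    
Sports      | 1040.53   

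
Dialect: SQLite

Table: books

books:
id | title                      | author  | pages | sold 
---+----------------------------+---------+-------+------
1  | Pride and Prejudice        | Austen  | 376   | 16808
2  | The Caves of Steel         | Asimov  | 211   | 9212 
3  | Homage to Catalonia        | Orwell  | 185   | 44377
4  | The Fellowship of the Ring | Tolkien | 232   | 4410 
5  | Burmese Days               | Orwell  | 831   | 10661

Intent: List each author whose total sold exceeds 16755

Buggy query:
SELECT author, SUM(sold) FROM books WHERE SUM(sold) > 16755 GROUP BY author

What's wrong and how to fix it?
Bug: SUM(sold) is an aggregate, but WHERE filters rows before aggregation

Fix: Use HAVING (which filters groups after aggregation) instead of WHERE

Corrected query:
SELECT author, SUM(sold) FROM books GROUP BY author HAVING SUM(sold) > 16755

Result:
author | SUM(sold)
-------+----------
Austen | 16808    
Orwell | 55038    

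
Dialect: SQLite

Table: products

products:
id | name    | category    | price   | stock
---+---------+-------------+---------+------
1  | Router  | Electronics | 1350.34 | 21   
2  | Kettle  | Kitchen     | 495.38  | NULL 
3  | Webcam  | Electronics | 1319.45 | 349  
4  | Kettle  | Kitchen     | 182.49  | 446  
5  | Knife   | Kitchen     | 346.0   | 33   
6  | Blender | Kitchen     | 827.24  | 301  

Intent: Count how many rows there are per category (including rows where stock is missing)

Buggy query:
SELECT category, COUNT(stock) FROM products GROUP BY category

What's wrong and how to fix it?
Bug: COUNT(column) counts non-NULL values only; rows with NULL stock aren't counted

Fix: Replace COUNT(stock) with COUNT(*)

Corrected query:
SELECT category, COUNT(*) FROM products GROUP BY category

Result:
category    | COUNT(*)
------------+---------
Electronics | 2       
Kitchen     | 4       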